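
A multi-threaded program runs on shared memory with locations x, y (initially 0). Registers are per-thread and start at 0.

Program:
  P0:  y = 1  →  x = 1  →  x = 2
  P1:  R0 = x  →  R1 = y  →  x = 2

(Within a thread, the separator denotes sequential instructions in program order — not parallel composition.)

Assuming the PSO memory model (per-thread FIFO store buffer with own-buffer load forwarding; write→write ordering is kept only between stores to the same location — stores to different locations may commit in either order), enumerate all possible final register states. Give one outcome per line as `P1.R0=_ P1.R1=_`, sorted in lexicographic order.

P1.R0=0 P1.R1=0
P1.R0=0 P1.R1=1
P1.R0=1 P1.R1=0
P1.R0=1 P1.R1=1
P1.R0=2 P1.R1=0
P1.R0=2 P1.R1=1

outcome vector order: (P1.R0,P1.R1)
|PSO outcomes| = 6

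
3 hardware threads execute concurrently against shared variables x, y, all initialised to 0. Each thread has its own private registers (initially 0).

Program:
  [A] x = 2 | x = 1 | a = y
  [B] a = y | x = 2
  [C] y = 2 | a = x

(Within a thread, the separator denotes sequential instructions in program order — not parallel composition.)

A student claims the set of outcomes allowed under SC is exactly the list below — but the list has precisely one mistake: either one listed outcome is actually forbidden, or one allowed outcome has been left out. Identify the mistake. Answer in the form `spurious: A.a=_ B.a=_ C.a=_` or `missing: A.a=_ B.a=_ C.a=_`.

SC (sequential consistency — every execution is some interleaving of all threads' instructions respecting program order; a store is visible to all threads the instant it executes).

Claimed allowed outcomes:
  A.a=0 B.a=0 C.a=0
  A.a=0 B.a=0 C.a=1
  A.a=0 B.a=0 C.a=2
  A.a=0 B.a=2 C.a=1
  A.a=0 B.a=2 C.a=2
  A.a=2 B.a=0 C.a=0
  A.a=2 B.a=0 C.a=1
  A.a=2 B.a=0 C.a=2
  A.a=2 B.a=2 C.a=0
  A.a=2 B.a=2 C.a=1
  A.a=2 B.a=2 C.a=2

spurious: A.a=0 B.a=0 C.a=0

outcome vector order: (A.a,B.a,C.a)
[SC] allowed = {001, 002, 021, 022, 200, 201, 202, 220, 221, 222}
claimed∖SC = {000}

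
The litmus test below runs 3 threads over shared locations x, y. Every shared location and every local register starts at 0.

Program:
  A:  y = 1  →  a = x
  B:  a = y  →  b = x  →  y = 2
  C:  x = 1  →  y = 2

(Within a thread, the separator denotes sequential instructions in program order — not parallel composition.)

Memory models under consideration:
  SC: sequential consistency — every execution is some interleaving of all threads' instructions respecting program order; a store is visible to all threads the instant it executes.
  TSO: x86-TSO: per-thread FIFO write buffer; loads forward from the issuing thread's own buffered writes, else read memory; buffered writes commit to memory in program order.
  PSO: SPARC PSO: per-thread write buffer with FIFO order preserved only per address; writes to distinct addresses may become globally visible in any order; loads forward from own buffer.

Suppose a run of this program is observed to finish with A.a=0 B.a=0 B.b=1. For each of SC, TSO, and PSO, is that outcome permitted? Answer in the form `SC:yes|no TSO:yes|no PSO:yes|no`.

outcome vector order: (A.a,B.a,B.b)
[SC] allowed = {000 001 010 011 021 100 101 110 111 121}
[TSO] allowed = {000 001 010 011 021 100 101 110 111 121}
[PSO] allowed = {000 001 010 011 020 021 100 101 110 111 120 121}
target 001 ∈ {SC,TSO,PSO}

SC:yes TSO:yes PSO:yes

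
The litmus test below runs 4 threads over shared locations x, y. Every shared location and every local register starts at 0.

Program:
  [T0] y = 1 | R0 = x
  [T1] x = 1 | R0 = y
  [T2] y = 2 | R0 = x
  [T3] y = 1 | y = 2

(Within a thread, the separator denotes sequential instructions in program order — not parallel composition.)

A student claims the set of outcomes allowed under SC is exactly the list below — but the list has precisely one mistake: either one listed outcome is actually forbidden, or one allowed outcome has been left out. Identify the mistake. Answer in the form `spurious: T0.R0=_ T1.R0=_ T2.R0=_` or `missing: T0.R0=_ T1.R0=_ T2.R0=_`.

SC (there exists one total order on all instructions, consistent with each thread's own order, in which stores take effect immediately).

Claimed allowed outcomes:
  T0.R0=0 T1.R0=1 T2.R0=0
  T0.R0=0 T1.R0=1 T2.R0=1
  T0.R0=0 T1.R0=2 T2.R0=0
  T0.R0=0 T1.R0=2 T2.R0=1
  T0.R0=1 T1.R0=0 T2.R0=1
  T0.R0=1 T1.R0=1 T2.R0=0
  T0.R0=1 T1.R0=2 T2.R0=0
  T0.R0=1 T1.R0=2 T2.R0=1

outcome vector order: (T0.R0,T1.R0,T2.R0)
SC (9): (0,1,0); (0,1,1); (0,2,0); (0,2,1); (1,0,1); (1,1,0); (1,1,1); (1,2,0); (1,2,1)
SC∖claimed = {(1,1,1)}

missing: T0.R0=1 T1.R0=1 T2.R0=1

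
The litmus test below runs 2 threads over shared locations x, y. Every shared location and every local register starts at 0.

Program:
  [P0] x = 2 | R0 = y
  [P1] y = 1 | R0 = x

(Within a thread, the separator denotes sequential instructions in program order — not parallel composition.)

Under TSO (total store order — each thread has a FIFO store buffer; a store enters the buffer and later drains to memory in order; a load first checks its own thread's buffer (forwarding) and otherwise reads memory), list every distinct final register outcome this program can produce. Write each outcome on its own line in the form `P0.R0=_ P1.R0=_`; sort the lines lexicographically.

outcome vector order: (P0.R0,P1.R0)
|TSO outcomes| = 4

P0.R0=0 P1.R0=0
P0.R0=0 P1.R0=2
P0.R0=1 P1.R0=0
P0.R0=1 P1.R0=2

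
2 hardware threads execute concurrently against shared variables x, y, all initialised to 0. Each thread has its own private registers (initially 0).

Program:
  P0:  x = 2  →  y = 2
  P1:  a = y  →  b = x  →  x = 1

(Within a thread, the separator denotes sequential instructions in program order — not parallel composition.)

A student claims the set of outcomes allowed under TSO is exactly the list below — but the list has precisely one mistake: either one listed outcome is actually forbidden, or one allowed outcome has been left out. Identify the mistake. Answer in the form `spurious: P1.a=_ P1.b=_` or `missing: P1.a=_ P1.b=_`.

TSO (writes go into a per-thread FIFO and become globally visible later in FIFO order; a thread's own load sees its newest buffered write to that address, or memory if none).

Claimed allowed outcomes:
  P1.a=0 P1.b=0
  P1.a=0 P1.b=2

missing: P1.a=2 P1.b=2

outcome vector order: (P1.a,P1.b)
TSO: 3 outcomes — {0/0; 0/2; 2/2}
TSO∖claimed = {2/2}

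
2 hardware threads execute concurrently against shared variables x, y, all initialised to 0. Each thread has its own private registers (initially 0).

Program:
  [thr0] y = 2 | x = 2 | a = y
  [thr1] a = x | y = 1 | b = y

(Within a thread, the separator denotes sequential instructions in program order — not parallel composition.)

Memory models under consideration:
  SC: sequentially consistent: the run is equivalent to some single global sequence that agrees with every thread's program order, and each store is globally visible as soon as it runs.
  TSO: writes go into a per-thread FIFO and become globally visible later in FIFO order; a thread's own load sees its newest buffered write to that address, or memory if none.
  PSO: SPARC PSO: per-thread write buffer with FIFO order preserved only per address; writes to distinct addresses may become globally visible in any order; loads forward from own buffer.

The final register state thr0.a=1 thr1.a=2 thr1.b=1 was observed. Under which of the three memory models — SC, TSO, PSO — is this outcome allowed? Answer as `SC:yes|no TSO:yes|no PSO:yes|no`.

outcome vector order: (thr0.a,thr1.a,thr1.b)
[SC] allowed = {101, 121, 201, 202, 221}
[TSO] allowed = {101, 121, 201, 202, 221}
[PSO] allowed = {101, 121, 201, 202, 221, 222}
target 121 ∈ {SC,TSO,PSO}

SC:yes TSO:yes PSO:yes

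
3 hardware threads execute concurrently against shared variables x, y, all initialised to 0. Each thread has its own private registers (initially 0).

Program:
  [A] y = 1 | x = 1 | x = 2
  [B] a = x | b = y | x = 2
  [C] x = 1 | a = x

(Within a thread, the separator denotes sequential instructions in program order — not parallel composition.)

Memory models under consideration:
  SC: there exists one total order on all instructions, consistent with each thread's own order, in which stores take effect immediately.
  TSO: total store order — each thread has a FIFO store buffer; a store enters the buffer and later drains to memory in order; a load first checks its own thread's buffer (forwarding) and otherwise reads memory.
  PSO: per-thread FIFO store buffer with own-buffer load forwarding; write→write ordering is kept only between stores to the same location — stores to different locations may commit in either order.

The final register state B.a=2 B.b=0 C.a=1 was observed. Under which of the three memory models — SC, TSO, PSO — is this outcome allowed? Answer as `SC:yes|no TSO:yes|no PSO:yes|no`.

outcome vector order: (B.a,B.b,C.a)
[SC] allowed = {0/0/1; 0/0/2; 0/1/1; 0/1/2; 1/0/1; 1/0/2; 1/1/1; 1/1/2; 2/1/1; 2/1/2}
[TSO] allowed = {0/0/1; 0/0/2; 0/1/1; 0/1/2; 1/0/1; 1/0/2; 1/1/1; 1/1/2; 2/1/1; 2/1/2}
[PSO] allowed = {0/0/1; 0/0/2; 0/1/1; 0/1/2; 1/0/1; 1/0/2; 1/1/1; 1/1/2; 2/0/1; 2/0/2; 2/1/1; 2/1/2}
target 2/0/1 ∈ {PSO}

SC:no TSO:no PSO:yes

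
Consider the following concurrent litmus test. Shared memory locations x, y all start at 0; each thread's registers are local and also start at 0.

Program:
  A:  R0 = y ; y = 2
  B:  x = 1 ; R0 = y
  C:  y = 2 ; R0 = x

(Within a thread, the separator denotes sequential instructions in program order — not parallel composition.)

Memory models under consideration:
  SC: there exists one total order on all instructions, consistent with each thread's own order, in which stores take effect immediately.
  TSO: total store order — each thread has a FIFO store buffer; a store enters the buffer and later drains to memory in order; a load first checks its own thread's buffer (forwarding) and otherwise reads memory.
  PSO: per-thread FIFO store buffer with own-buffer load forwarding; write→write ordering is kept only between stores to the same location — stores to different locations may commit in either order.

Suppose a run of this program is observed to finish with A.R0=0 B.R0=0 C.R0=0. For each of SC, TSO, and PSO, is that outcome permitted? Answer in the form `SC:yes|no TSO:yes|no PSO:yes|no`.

outcome vector order: (A.R0,B.R0,C.R0)
SC (6): 0/0/1, 0/2/0, 0/2/1, 2/0/1, 2/2/0, 2/2/1
TSO (8): 0/0/0, 0/0/1, 0/2/0, 0/2/1, 2/0/0, 2/0/1, 2/2/0, 2/2/1
PSO (8): 0/0/0, 0/0/1, 0/2/0, 0/2/1, 2/0/0, 2/0/1, 2/2/0, 2/2/1
target 0/0/0 ∈ {TSO,PSO}

SC:no TSO:yes PSO:yes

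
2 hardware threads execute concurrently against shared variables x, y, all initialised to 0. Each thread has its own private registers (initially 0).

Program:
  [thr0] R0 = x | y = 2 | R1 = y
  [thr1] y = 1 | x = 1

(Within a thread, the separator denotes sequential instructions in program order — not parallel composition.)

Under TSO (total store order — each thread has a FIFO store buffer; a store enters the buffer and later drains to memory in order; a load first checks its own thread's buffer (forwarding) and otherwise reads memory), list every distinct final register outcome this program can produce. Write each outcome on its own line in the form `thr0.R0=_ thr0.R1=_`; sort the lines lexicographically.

thr0.R0=0 thr0.R1=1
thr0.R0=0 thr0.R1=2
thr0.R0=1 thr0.R1=2

outcome vector order: (thr0.R0,thr0.R1)
|TSO outcomes| = 3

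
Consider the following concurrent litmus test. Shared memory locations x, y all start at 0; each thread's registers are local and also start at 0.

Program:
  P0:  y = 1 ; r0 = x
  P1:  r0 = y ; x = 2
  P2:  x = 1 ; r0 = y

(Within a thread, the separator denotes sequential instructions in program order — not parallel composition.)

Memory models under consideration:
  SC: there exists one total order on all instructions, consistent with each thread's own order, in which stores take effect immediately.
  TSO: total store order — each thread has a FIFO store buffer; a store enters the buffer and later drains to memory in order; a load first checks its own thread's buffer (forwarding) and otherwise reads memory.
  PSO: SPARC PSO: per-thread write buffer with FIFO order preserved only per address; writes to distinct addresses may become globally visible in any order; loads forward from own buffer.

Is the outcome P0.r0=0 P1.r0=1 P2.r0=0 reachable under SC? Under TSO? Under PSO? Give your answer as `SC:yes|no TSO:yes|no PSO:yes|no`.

outcome vector order: (P0.r0,P1.r0,P2.r0)
under SC → (0,0,1) (0,1,1) (1,0,0) (1,0,1) (1,1,0) (1,1,1) (2,0,0) (2,0,1) (2,1,0) (2,1,1)
under TSO → (0,0,0) (0,0,1) (0,1,0) (0,1,1) (1,0,0) (1,0,1) (1,1,0) (1,1,1) (2,0,0) (2,0,1) (2,1,0) (2,1,1)
under PSO → (0,0,0) (0,0,1) (0,1,0) (0,1,1) (1,0,0) (1,0,1) (1,1,0) (1,1,1) (2,0,0) (2,0,1) (2,1,0) (2,1,1)
target (0,1,0) ∈ {TSO,PSO}

SC:no TSO:yes PSO:yes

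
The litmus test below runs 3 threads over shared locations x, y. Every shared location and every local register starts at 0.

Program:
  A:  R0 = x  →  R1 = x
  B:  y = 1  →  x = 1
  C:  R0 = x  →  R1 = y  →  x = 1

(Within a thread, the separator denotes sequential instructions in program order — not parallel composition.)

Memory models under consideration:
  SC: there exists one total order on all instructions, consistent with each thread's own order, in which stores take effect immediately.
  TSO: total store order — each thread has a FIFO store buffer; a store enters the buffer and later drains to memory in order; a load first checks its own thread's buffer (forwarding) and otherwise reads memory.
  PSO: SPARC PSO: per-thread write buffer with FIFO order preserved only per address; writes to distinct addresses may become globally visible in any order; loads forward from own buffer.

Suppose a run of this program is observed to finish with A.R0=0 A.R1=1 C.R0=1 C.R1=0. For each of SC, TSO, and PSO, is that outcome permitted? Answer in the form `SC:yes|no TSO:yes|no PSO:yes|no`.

outcome vector order: (A.R0,A.R1,C.R0,C.R1)
SC (9): (0,0,0,0), (0,0,0,1), (0,0,1,1), (0,1,0,0), (0,1,0,1), (0,1,1,1), (1,1,0,0), (1,1,0,1), (1,1,1,1)
TSO (9): (0,0,0,0), (0,0,0,1), (0,0,1,1), (0,1,0,0), (0,1,0,1), (0,1,1,1), (1,1,0,0), (1,1,0,1), (1,1,1,1)
PSO (12): (0,0,0,0), (0,0,0,1), (0,0,1,0), (0,0,1,1), (0,1,0,0), (0,1,0,1), (0,1,1,0), (0,1,1,1), (1,1,0,0), (1,1,0,1), (1,1,1,0), (1,1,1,1)
target (0,1,1,0) ∈ {PSO}

SC:no TSO:no PSO:yes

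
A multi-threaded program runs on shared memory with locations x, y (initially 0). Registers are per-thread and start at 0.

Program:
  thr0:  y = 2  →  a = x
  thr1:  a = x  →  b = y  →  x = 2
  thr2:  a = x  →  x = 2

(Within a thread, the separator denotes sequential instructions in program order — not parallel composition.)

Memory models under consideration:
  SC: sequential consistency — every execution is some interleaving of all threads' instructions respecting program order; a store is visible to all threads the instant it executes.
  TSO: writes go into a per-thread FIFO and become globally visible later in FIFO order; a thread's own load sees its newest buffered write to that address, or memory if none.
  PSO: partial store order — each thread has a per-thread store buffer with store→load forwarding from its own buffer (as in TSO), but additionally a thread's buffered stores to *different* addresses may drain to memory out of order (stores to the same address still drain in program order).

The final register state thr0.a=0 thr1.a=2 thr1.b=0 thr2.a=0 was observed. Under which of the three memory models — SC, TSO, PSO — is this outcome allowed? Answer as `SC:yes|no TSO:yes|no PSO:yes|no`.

outcome vector order: (thr0.a,thr1.a,thr1.b,thr2.a)
SC (11): 0/0/0/0 0/0/0/2 0/0/2/0 0/0/2/2 0/2/2/0 2/0/0/0 2/0/0/2 2/0/2/0 2/0/2/2 2/2/0/0 2/2/2/0
TSO (12): 0/0/0/0 0/0/0/2 0/0/2/0 0/0/2/2 0/2/0/0 0/2/2/0 2/0/0/0 2/0/0/2 2/0/2/0 2/0/2/2 2/2/0/0 2/2/2/0
PSO (12): 0/0/0/0 0/0/0/2 0/0/2/0 0/0/2/2 0/2/0/0 0/2/2/0 2/0/0/0 2/0/0/2 2/0/2/0 2/0/2/2 2/2/0/0 2/2/2/0
target 0/2/0/0 ∈ {TSO,PSO}

SC:no TSO:yes PSO:yes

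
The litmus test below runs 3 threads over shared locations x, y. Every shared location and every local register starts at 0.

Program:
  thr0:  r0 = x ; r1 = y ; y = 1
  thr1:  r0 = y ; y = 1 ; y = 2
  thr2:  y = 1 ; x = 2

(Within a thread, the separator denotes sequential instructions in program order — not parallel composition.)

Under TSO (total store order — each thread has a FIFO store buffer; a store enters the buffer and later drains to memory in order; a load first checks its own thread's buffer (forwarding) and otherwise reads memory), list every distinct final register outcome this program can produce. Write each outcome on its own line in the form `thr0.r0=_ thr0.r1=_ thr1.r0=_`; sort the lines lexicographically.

thr0.r0=0 thr0.r1=0 thr1.r0=0
thr0.r0=0 thr0.r1=0 thr1.r0=1
thr0.r0=0 thr0.r1=1 thr1.r0=0
thr0.r0=0 thr0.r1=1 thr1.r0=1
thr0.r0=0 thr0.r1=2 thr1.r0=0
thr0.r0=0 thr0.r1=2 thr1.r0=1
thr0.r0=2 thr0.r1=1 thr1.r0=0
thr0.r0=2 thr0.r1=1 thr1.r0=1
thr0.r0=2 thr0.r1=2 thr1.r0=0
thr0.r0=2 thr0.r1=2 thr1.r0=1

outcome vector order: (thr0.r0,thr0.r1,thr1.r0)
|TSO outcomes| = 10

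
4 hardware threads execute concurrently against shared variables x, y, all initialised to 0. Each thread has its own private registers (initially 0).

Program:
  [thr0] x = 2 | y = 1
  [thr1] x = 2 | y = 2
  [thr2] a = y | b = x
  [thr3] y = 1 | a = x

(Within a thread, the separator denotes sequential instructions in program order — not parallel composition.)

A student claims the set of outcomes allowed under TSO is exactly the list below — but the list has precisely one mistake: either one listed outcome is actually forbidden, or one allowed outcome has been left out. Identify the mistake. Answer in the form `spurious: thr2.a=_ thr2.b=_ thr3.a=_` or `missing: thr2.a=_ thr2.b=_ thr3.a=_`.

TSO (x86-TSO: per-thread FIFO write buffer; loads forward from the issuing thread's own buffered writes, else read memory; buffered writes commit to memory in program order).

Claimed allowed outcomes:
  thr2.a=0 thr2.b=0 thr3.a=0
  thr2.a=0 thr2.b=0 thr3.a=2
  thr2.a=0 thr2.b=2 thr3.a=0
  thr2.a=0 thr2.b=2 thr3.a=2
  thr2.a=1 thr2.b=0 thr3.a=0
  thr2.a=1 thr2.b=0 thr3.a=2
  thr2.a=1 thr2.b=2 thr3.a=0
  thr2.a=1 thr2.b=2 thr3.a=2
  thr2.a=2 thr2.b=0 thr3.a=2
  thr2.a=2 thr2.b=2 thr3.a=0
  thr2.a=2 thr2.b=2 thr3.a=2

outcome vector order: (thr2.a,thr2.b,thr3.a)
TSO (10): 0/0/0, 0/0/2, 0/2/0, 0/2/2, 1/0/0, 1/0/2, 1/2/0, 1/2/2, 2/2/0, 2/2/2
claimed∖TSO = {2/0/2}

spurious: thr2.a=2 thr2.b=0 thr3.a=2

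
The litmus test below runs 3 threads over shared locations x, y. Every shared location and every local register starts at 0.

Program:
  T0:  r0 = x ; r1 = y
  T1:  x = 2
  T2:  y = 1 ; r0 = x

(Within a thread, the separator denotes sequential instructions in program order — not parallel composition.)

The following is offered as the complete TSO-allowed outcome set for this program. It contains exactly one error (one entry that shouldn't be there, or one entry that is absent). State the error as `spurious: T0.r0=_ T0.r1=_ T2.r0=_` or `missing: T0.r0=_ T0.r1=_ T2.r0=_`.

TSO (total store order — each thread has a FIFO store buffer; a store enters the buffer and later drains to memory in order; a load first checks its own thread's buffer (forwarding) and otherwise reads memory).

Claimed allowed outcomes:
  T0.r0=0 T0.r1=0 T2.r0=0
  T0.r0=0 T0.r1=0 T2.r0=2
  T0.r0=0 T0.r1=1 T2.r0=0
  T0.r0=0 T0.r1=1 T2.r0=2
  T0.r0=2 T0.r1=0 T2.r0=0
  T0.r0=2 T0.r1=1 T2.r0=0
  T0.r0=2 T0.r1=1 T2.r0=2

missing: T0.r0=2 T0.r1=0 T2.r0=2

outcome vector order: (T0.r0,T0.r1,T2.r0)
[TSO] allowed = {000 002 010 012 200 202 210 212}
TSO∖claimed = {202}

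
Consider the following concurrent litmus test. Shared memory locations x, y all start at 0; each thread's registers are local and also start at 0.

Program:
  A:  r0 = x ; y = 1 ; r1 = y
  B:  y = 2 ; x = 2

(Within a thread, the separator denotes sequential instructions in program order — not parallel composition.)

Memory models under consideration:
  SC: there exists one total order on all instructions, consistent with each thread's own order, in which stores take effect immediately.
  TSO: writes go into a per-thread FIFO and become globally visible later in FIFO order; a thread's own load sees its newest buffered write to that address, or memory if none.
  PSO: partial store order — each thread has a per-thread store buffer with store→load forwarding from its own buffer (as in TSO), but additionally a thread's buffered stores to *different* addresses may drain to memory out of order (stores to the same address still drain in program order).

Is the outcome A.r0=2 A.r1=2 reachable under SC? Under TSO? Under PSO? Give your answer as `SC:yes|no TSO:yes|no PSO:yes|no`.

SC:no TSO:no PSO:yes

outcome vector order: (A.r0,A.r1)
[SC] allowed = {0/1; 0/2; 2/1}
[TSO] allowed = {0/1; 0/2; 2/1}
[PSO] allowed = {0/1; 0/2; 2/1; 2/2}
target 2/2 ∈ {PSO}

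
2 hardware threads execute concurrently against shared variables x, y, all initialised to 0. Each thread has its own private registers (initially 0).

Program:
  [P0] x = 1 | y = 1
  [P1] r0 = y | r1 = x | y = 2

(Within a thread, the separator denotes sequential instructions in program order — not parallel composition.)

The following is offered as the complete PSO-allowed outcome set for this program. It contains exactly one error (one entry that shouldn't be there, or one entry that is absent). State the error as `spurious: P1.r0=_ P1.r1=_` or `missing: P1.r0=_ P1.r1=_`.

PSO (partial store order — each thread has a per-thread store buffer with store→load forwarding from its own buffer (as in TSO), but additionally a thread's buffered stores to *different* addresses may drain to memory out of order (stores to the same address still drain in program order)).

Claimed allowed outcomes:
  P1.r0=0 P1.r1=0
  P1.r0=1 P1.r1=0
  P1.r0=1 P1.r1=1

missing: P1.r0=0 P1.r1=1

outcome vector order: (P1.r0,P1.r1)
under PSO → 0/0; 0/1; 1/0; 1/1
PSO∖claimed = {0/1}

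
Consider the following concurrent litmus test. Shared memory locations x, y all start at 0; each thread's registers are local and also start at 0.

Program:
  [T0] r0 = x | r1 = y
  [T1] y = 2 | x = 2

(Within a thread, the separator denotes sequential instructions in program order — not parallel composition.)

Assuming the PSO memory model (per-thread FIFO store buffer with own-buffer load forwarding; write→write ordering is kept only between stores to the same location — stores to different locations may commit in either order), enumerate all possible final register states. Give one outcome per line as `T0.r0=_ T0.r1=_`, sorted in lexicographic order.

T0.r0=0 T0.r1=0
T0.r0=0 T0.r1=2
T0.r0=2 T0.r1=0
T0.r0=2 T0.r1=2

outcome vector order: (T0.r0,T0.r1)
|PSO outcomes| = 4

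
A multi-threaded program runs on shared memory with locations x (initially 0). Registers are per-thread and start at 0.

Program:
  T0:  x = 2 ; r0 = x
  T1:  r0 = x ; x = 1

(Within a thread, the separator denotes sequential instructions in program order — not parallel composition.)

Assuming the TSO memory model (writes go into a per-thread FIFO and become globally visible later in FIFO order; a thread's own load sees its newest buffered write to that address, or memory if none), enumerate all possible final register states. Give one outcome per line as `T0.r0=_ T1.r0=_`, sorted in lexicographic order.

T0.r0=1 T1.r0=0
T0.r0=1 T1.r0=2
T0.r0=2 T1.r0=0
T0.r0=2 T1.r0=2

outcome vector order: (T0.r0,T1.r0)
|TSO outcomes| = 4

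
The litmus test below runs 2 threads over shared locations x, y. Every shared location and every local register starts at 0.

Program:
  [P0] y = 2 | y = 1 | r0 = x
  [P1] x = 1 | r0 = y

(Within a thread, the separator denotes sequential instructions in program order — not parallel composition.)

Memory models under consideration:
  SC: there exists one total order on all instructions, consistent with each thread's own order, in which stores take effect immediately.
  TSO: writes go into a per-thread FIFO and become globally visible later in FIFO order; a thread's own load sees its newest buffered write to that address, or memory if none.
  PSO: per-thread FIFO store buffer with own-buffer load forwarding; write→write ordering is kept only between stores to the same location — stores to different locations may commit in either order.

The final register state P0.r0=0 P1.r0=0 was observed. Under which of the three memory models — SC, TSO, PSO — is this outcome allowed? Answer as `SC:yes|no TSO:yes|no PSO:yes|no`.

SC:no TSO:yes PSO:yes

outcome vector order: (P0.r0,P1.r0)
[SC] allowed = {01 10 11 12}
[TSO] allowed = {00 01 02 10 11 12}
[PSO] allowed = {00 01 02 10 11 12}
target 00 ∈ {TSO,PSO}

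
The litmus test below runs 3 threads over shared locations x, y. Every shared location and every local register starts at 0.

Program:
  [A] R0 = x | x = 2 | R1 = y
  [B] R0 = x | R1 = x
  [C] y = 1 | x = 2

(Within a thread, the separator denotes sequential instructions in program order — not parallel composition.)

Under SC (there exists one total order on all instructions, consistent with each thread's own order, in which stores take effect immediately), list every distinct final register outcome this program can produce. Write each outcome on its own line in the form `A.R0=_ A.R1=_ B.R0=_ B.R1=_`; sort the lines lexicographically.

A.R0=0 A.R1=0 B.R0=0 B.R1=0
A.R0=0 A.R1=0 B.R0=0 B.R1=2
A.R0=0 A.R1=0 B.R0=2 B.R1=2
A.R0=0 A.R1=1 B.R0=0 B.R1=0
A.R0=0 A.R1=1 B.R0=0 B.R1=2
A.R0=0 A.R1=1 B.R0=2 B.R1=2
A.R0=2 A.R1=1 B.R0=0 B.R1=0
A.R0=2 A.R1=1 B.R0=0 B.R1=2
A.R0=2 A.R1=1 B.R0=2 B.R1=2

outcome vector order: (A.R0,A.R1,B.R0,B.R1)
|SC outcomes| = 9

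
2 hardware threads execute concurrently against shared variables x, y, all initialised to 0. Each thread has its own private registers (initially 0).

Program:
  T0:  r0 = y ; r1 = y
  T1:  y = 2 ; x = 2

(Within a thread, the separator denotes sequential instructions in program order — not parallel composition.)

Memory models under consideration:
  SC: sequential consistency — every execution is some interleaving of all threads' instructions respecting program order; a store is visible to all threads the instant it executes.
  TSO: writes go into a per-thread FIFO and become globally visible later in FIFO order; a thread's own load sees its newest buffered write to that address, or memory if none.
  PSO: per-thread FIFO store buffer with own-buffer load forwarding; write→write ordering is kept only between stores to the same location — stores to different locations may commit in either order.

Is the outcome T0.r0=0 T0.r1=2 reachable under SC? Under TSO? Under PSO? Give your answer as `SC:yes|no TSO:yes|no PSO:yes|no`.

SC:yes TSO:yes PSO:yes

outcome vector order: (T0.r0,T0.r1)
SC: 3 outcomes — {0/0 0/2 2/2}
TSO: 3 outcomes — {0/0 0/2 2/2}
PSO: 3 outcomes — {0/0 0/2 2/2}
target 0/2 ∈ {SC,TSO,PSO}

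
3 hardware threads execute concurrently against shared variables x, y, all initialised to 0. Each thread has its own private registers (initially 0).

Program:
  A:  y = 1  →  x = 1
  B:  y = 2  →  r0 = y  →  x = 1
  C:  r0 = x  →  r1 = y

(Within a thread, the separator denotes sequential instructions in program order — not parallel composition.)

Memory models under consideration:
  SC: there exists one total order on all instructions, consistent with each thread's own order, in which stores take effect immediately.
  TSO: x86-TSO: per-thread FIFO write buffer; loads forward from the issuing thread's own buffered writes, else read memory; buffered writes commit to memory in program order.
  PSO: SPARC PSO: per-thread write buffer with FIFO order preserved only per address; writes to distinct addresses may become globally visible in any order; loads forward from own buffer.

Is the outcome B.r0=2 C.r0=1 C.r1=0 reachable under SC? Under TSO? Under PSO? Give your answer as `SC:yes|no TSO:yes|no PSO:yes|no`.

outcome vector order: (B.r0,C.r0,C.r1)
SC (9): 1/0/0 1/0/1 1/0/2 1/1/1 2/0/0 2/0/1 2/0/2 2/1/1 2/1/2
TSO (9): 1/0/0 1/0/1 1/0/2 1/1/1 2/0/0 2/0/1 2/0/2 2/1/1 2/1/2
PSO (12): 1/0/0 1/0/1 1/0/2 1/1/0 1/1/1 1/1/2 2/0/0 2/0/1 2/0/2 2/1/0 2/1/1 2/1/2
target 2/1/0 ∈ {PSO}

SC:no TSO:no PSO:yes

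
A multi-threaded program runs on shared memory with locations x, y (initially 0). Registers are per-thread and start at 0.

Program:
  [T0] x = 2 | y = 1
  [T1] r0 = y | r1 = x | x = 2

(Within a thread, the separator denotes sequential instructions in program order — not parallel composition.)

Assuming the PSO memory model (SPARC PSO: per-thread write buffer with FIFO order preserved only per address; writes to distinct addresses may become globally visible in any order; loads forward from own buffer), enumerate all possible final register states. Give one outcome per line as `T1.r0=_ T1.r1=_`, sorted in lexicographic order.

T1.r0=0 T1.r1=0
T1.r0=0 T1.r1=2
T1.r0=1 T1.r1=0
T1.r0=1 T1.r1=2

outcome vector order: (T1.r0,T1.r1)
|PSO outcomes| = 4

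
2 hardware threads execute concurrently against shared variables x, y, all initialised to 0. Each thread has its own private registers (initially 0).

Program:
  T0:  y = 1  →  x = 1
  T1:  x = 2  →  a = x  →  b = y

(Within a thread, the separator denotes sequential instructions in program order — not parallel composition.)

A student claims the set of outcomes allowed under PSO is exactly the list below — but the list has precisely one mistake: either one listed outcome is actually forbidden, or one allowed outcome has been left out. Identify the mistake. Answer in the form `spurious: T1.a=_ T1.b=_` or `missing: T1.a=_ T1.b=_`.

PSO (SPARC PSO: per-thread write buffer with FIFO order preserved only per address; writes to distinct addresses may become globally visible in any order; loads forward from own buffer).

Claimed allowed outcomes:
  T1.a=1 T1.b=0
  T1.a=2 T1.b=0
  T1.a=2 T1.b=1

missing: T1.a=1 T1.b=1

outcome vector order: (T1.a,T1.b)
PSO (4): <1 0>; <1 1>; <2 0>; <2 1>
PSO∖claimed = {<1 1>}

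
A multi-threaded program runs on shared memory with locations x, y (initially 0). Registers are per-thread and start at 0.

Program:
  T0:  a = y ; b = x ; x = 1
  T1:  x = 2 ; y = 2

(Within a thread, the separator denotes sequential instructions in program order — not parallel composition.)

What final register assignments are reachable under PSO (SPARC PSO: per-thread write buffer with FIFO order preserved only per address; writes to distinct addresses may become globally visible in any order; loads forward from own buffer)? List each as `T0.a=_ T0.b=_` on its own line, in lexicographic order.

outcome vector order: (T0.a,T0.b)
|PSO outcomes| = 4

T0.a=0 T0.b=0
T0.a=0 T0.b=2
T0.a=2 T0.b=0
T0.a=2 T0.b=2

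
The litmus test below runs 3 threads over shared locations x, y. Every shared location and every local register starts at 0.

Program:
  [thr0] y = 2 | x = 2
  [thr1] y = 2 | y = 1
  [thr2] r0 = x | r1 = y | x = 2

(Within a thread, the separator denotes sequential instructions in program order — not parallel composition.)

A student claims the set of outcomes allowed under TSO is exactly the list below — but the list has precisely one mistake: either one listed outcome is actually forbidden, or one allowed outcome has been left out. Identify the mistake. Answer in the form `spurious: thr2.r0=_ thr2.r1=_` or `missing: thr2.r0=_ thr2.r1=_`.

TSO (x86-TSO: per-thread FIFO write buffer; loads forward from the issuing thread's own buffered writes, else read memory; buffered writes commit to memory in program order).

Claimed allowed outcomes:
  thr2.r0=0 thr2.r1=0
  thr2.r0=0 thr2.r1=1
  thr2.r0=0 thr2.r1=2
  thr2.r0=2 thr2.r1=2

missing: thr2.r0=2 thr2.r1=1

outcome vector order: (thr2.r0,thr2.r1)
TSO (5): 00, 01, 02, 21, 22
TSO∖claimed = {21}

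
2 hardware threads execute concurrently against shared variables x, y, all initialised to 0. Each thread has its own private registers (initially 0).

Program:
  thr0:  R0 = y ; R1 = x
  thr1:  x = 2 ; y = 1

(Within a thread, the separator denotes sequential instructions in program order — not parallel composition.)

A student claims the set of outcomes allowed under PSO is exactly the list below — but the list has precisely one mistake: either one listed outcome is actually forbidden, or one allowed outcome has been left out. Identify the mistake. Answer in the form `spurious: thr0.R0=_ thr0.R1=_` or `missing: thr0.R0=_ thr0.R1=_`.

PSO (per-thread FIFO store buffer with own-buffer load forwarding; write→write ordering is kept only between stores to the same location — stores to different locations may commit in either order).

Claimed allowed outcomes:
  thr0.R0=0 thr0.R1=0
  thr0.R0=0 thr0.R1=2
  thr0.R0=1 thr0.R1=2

missing: thr0.R0=1 thr0.R1=0

outcome vector order: (thr0.R0,thr0.R1)
PSO (4): <0 0>, <0 2>, <1 0>, <1 2>
PSO∖claimed = {<1 0>}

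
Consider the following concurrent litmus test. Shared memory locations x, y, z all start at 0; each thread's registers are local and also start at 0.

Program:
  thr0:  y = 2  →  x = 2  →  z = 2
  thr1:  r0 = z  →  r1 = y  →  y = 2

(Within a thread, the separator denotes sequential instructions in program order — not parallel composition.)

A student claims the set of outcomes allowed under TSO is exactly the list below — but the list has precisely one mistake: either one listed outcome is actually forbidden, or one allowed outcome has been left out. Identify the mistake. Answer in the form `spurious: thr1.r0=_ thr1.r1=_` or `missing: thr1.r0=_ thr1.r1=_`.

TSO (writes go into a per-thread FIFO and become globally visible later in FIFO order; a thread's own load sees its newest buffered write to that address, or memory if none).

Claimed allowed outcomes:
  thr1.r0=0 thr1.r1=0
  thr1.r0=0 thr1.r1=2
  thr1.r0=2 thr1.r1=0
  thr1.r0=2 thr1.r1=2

outcome vector order: (thr1.r0,thr1.r1)
under TSO → 00, 02, 22
claimed∖TSO = {20}

spurious: thr1.r0=2 thr1.r1=0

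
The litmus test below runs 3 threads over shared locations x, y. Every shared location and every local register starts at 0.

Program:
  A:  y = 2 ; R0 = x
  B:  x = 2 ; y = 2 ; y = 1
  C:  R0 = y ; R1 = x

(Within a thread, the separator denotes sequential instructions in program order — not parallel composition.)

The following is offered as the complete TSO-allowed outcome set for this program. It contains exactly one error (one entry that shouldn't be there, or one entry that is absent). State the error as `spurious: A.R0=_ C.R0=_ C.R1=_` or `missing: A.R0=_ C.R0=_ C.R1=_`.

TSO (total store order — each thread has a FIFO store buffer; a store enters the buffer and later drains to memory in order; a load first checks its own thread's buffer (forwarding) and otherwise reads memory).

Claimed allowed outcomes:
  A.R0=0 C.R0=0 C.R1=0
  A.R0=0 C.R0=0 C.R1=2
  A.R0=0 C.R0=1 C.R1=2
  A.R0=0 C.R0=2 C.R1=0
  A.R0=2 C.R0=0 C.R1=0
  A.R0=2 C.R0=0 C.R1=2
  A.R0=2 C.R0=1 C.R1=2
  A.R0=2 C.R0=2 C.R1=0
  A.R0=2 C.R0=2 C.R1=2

outcome vector order: (A.R0,C.R0,C.R1)
TSO: 10 outcomes — {0/0/0, 0/0/2, 0/1/2, 0/2/0, 0/2/2, 2/0/0, 2/0/2, 2/1/2, 2/2/0, 2/2/2}
TSO∖claimed = {0/2/2}

missing: A.R0=0 C.R0=2 C.R1=2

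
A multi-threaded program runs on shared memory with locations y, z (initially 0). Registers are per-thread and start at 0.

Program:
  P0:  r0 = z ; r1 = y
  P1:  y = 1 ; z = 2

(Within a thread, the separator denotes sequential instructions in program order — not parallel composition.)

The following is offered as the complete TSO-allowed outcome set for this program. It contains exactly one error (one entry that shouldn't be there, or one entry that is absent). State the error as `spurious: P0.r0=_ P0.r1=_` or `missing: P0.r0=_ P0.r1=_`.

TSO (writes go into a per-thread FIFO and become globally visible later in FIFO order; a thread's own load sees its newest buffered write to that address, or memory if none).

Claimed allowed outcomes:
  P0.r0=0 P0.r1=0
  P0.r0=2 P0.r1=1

missing: P0.r0=0 P0.r1=1

outcome vector order: (P0.r0,P0.r1)
TSO (3): <0 0>, <0 1>, <2 1>
TSO∖claimed = {<0 1>}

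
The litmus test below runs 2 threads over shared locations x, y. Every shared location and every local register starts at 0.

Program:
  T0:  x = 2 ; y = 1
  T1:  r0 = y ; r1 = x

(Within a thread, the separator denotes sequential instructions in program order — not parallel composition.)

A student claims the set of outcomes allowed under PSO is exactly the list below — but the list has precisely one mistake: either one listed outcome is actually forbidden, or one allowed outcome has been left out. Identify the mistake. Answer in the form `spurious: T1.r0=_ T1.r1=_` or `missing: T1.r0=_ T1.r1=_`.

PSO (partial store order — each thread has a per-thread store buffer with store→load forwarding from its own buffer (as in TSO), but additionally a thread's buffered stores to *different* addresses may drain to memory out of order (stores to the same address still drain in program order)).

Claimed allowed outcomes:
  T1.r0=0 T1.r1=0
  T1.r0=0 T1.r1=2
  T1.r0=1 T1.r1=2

outcome vector order: (T1.r0,T1.r1)
PSO (4): 00; 02; 10; 12
PSO∖claimed = {10}

missing: T1.r0=1 T1.r1=0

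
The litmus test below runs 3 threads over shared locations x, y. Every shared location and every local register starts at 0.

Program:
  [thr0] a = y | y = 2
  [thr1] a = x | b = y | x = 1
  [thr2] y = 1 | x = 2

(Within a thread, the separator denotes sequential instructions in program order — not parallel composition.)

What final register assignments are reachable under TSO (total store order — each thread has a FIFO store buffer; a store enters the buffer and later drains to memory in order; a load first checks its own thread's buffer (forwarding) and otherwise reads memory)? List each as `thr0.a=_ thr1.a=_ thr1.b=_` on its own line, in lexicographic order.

outcome vector order: (thr0.a,thr1.a,thr1.b)
|TSO outcomes| = 10

thr0.a=0 thr1.a=0 thr1.b=0
thr0.a=0 thr1.a=0 thr1.b=1
thr0.a=0 thr1.a=0 thr1.b=2
thr0.a=0 thr1.a=2 thr1.b=1
thr0.a=0 thr1.a=2 thr1.b=2
thr0.a=1 thr1.a=0 thr1.b=0
thr0.a=1 thr1.a=0 thr1.b=1
thr0.a=1 thr1.a=0 thr1.b=2
thr0.a=1 thr1.a=2 thr1.b=1
thr0.a=1 thr1.a=2 thr1.b=2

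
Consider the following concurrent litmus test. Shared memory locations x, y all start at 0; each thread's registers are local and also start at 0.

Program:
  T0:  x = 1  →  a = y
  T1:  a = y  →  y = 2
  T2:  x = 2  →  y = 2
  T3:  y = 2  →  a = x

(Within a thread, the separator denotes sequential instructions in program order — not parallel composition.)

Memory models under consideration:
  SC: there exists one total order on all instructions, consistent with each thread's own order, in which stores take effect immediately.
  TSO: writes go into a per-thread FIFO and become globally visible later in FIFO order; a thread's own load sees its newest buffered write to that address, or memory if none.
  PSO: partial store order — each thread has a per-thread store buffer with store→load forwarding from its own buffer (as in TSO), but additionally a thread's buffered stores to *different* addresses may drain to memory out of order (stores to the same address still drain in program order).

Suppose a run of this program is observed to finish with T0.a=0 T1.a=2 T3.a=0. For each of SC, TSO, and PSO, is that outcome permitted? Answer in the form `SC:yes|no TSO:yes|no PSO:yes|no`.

SC:no TSO:yes PSO:yes

outcome vector order: (T0.a,T1.a,T3.a)
under SC → 0/0/1 0/0/2 0/2/1 0/2/2 2/0/0 2/0/1 2/0/2 2/2/0 2/2/1 2/2/2
under TSO → 0/0/0 0/0/1 0/0/2 0/2/0 0/2/1 0/2/2 2/0/0 2/0/1 2/0/2 2/2/0 2/2/1 2/2/2
under PSO → 0/0/0 0/0/1 0/0/2 0/2/0 0/2/1 0/2/2 2/0/0 2/0/1 2/0/2 2/2/0 2/2/1 2/2/2
target 0/2/0 ∈ {TSO,PSO}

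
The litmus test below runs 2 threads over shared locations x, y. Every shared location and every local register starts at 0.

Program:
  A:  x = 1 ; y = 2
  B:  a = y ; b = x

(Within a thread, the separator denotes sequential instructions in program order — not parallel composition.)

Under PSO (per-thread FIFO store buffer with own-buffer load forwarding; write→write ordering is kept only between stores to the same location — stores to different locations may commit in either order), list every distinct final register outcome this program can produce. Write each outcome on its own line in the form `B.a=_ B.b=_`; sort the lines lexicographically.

outcome vector order: (B.a,B.b)
|PSO outcomes| = 4

B.a=0 B.b=0
B.a=0 B.b=1
B.a=2 B.b=0
B.a=2 B.b=1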